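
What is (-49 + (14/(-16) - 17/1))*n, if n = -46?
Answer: 12305/4 ≈ 3076.3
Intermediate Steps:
(-49 + (14/(-16) - 17/1))*n = (-49 + (14/(-16) - 17/1))*(-46) = (-49 + (14*(-1/16) - 17*1))*(-46) = (-49 + (-7/8 - 17))*(-46) = (-49 - 143/8)*(-46) = -535/8*(-46) = 12305/4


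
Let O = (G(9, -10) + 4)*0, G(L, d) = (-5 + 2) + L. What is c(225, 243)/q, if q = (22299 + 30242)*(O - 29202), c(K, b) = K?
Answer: -75/511434094 ≈ -1.4665e-7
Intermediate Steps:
G(L, d) = -3 + L
O = 0 (O = ((-3 + 9) + 4)*0 = (6 + 4)*0 = 10*0 = 0)
q = -1534302282 (q = (22299 + 30242)*(0 - 29202) = 52541*(-29202) = -1534302282)
c(225, 243)/q = 225/(-1534302282) = 225*(-1/1534302282) = -75/511434094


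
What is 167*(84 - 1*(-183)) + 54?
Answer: 44643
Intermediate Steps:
167*(84 - 1*(-183)) + 54 = 167*(84 + 183) + 54 = 167*267 + 54 = 44589 + 54 = 44643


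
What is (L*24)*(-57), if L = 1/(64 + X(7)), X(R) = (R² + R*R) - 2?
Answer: -171/20 ≈ -8.5500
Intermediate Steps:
X(R) = -2 + 2*R² (X(R) = (R² + R²) - 2 = 2*R² - 2 = -2 + 2*R²)
L = 1/160 (L = 1/(64 + (-2 + 2*7²)) = 1/(64 + (-2 + 2*49)) = 1/(64 + (-2 + 98)) = 1/(64 + 96) = 1/160 ≈ 0.0062500)
(L*24)*(-57) = ((1/160)*24)*(-57) = (3/20)*(-57) = -171/20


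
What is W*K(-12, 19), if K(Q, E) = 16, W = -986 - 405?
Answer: -22256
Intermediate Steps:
W = -1391
W*K(-12, 19) = -1391*16 = -22256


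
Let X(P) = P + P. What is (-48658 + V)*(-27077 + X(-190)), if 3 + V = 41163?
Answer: 205872586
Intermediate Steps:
V = 41160 (V = -3 + 41163 = 41160)
X(P) = 2*P
(-48658 + V)*(-27077 + X(-190)) = (-48658 + 41160)*(-27077 + 2*(-190)) = -7498*(-27077 - 380) = -7498*(-27457) = 205872586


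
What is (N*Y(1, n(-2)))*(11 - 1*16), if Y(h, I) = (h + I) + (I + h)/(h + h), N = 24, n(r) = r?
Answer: 180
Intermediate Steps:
Y(h, I) = I + h + (I + h)/(2*h) (Y(h, I) = (I + h) + (I + h)/((2*h)) = (I + h) + (I + h)*(1/(2*h)) = (I + h) + (I + h)/(2*h) = I + h + (I + h)/(2*h))
(N*Y(1, n(-2)))*(11 - 1*16) = (24*(½ - 2 + 1 + (½)*(-2)/1))*(11 - 1*16) = (24*(½ - 2 + 1 + (½)*(-2)*1))*(11 - 16) = (24*(½ - 2 + 1 - 1))*(-5) = (24*(-3/2))*(-5) = -36*(-5) = 180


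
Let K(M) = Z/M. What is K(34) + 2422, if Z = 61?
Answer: 82409/34 ≈ 2423.8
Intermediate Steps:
K(M) = 61/M
K(34) + 2422 = 61/34 + 2422 = 82409/34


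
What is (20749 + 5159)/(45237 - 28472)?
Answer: 25908/16765 ≈ 1.5454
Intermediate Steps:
(20749 + 5159)/(45237 - 28472) = 25908/16765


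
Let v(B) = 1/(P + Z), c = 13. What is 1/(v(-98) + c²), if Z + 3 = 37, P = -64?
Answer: 30/5069 ≈ 0.0059183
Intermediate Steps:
Z = 34 (Z = -3 + 37 = 34)
v(B) = -1/30 (v(B) = 1/(-64 + 34) = 1/(-30) = -1/30)
1/(v(-98) + c²) = 1/(-1/30 + 13²) = 1/(-1/30 + 169) = 1/(5069/30) = 30/5069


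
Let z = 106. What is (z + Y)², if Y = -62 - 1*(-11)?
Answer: 3025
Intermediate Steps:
Y = -51 (Y = -62 + 11 = -51)
(z + Y)² = (106 - 51)² = 55² = 3025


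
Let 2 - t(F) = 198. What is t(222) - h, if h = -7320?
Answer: 7124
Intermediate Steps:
t(F) = -196 (t(F) = 2 - 1*198 = 2 - 198 = -196)
t(222) - h = -196 - 1*(-7320) = -196 + 7320 = 7124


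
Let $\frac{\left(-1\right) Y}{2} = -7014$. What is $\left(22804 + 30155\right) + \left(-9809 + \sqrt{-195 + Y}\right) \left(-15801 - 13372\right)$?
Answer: $286210916 - 87519 \sqrt{1537} \approx 2.8278 \cdot 10^{8}$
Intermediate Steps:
$Y = 14028$ ($Y = \left(-2\right) \left(-7014\right) = 14028$)
$\left(22804 + 30155\right) + \left(-9809 + \sqrt{-195 + Y}\right) \left(-15801 - 13372\right) = \left(22804 + 30155\right) + \left(-9809 + \sqrt{-195 + 14028}\right) \left(-15801 - 13372\right) = 52959 + \left(-9809 + \sqrt{13833}\right) \left(-29173\right) = 52959 + \left(-9809 + 3 \sqrt{1537}\right) \left(-29173\right) = 52959 + \left(286157957 - 87519 \sqrt{1537}\right) = 286210916 - 87519 \sqrt{1537}$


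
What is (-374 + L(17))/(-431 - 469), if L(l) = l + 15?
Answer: 19/50 ≈ 0.38000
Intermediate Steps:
L(l) = 15 + l
(-374 + L(17))/(-431 - 469) = (-374 + (15 + 17))/(-431 - 469) = (-374 + 32)/(-900) = -342*(-1/900) = 19/50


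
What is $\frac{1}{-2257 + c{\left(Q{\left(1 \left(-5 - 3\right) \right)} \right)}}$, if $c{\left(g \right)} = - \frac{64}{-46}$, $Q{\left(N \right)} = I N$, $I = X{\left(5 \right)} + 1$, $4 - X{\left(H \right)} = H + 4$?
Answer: $- \frac{23}{51879} \approx -0.00044334$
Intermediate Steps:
$X{\left(H \right)} = - H$ ($X{\left(H \right)} = 4 - \left(H + 4\right) = 4 - \left(4 + H\right) = - H$)
$I = -4$ ($I = \left(-1\right) 5 + 1 = -5 + 1 = -4$)
$Q{\left(N \right)} = - 4 N$
$c{\left(g \right)} = \frac{32}{23}$ ($c{\left(g \right)} = \left(-64\right) \left(- \frac{1}{46}\right) = \frac{32}{23}$)
$\frac{1}{-2257 + c{\left(Q{\left(1 \left(-5 - 3\right) \right)} \right)}} = \frac{1}{-2257 + \frac{32}{23}} = \frac{1}{- \frac{51879}{23}} = - \frac{23}{51879}$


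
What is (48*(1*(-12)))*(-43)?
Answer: 24768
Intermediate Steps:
(48*(1*(-12)))*(-43) = (48*(-12))*(-43) = -576*(-43) = 24768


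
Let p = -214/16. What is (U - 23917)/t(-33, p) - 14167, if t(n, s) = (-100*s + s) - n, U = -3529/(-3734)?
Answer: -41074652767/2895717 ≈ -14185.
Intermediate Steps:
p = -107/8 (p = -214*1/16 = -107/8 ≈ -13.375)
U = 3529/3734 (U = -3529*(-1/3734) = 3529/3734 ≈ 0.94510)
t(n, s) = -n - 99*s (t(n, s) = -99*s - n = -n - 99*s)
(U - 23917)/t(-33, p) - 14167 = (3529/3734 - 23917)/(-1*(-33) - 99*(-107/8)) - 14167 = -89302549/(3734*(33 + 10593/8)) - 14167 = -89302549/(3734*10857/8) - 14167 = -89302549/3734*8/10857 - 14167 = -51030028/2895717 - 14167 = -41074652767/2895717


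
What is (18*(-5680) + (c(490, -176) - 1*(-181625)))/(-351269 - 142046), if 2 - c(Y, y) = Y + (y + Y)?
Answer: -78583/493315 ≈ -0.15930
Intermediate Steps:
c(Y, y) = 2 - y - 2*Y (c(Y, y) = 2 - (Y + (y + Y)) = 2 - (Y + (Y + y)) = 2 - (y + 2*Y) = 2 + (-y - 2*Y) = 2 - y - 2*Y)
(18*(-5680) + (c(490, -176) - 1*(-181625)))/(-351269 - 142046) = (18*(-5680) + ((2 - 1*(-176) - 2*490) - 1*(-181625)))/(-351269 - 142046) = (-102240 + ((2 + 176 - 980) + 181625))/(-493315) = (-102240 + (-802 + 181625))*(-1/493315) = (-102240 + 180823)*(-1/493315) = 78583*(-1/493315) = -78583/493315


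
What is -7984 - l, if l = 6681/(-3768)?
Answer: -10025677/1256 ≈ -7982.2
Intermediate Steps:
l = -2227/1256 (l = 6681*(-1/3768) = -2227/1256 ≈ -1.7731)
-7984 - l = -7984 - 1*(-2227/1256) = -7984 + 2227/1256 = -10025677/1256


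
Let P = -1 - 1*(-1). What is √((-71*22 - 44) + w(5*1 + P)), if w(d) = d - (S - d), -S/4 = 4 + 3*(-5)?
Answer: 2*I*√410 ≈ 40.497*I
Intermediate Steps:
S = 44 (S = -4*(4 + 3*(-5)) = -4*(4 - 15) = -4*(-11) = 44)
P = 0 (P = -1 + 1 = 0)
w(d) = -44 + 2*d (w(d) = d - (44 - d) = d + (-44 + d) = -44 + 2*d)
√((-71*22 - 44) + w(5*1 + P)) = √((-71*22 - 44) + (-44 + 2*(5*1 + 0))) = √((-1562 - 44) + (-44 + 2*(5 + 0))) = √(-1606 + (-44 + 2*5)) = √(-1606 + (-44 + 10)) = √(-1606 - 34) = √(-1640) = 2*I*√410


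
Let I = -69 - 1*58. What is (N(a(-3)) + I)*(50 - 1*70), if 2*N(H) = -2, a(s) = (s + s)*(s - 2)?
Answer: 2560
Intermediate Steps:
a(s) = 2*s*(-2 + s) (a(s) = (2*s)*(-2 + s) = 2*s*(-2 + s))
N(H) = -1 (N(H) = (1/2)*(-2) = -1)
I = -127 (I = -69 - 58 = -127)
(N(a(-3)) + I)*(50 - 1*70) = (-1 - 127)*(50 - 1*70) = -128*(50 - 70) = -128*(-20) = 2560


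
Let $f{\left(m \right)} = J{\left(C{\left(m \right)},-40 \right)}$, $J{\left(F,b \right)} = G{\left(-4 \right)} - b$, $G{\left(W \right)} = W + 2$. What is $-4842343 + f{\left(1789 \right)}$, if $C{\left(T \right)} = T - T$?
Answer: $-4842305$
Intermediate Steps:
$G{\left(W \right)} = 2 + W$
$C{\left(T \right)} = 0$
$J{\left(F,b \right)} = -2 - b$ ($J{\left(F,b \right)} = \left(2 - 4\right) - b = -2 - b$)
$f{\left(m \right)} = 38$ ($f{\left(m \right)} = -2 - -40 = -2 + 40 = 38$)
$-4842343 + f{\left(1789 \right)} = -4842343 + 38 = -4842305$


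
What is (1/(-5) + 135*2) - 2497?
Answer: -11136/5 ≈ -2227.2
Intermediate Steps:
(1/(-5) + 135*2) - 2497 = (-⅕ + 270) - 2497 = 1349/5 - 2497 = -11136/5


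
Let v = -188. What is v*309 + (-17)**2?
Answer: -57803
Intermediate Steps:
v*309 + (-17)**2 = -188*309 + (-17)**2 = -58092 + 289 = -57803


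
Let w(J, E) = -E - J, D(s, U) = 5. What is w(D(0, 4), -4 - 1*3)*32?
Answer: 64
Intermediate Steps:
w(D(0, 4), -4 - 1*3)*32 = (-(-4 - 1*3) - 1*5)*32 = (-(-4 - 3) - 5)*32 = (-1*(-7) - 5)*32 = (7 - 5)*32 = 2*32 = 64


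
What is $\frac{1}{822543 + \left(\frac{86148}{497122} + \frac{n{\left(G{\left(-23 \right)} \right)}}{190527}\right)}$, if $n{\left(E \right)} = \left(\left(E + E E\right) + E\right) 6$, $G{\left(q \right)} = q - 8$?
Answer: $\frac{15785860549}{12984552276055451} \approx 1.2157 \cdot 10^{-6}$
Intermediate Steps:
$G{\left(q \right)} = -8 + q$ ($G{\left(q \right)} = q - 8 = -8 + q$)
$n{\left(E \right)} = 6 E^{2} + 12 E$ ($n{\left(E \right)} = \left(\left(E + E^{2}\right) + E\right) 6 = \left(E^{2} + 2 E\right) 6 = 6 E^{2} + 12 E$)
$\frac{1}{822543 + \left(\frac{86148}{497122} + \frac{n{\left(G{\left(-23 \right)} \right)}}{190527}\right)} = \frac{1}{822543 + \left(\frac{86148}{497122} + \frac{6 \left(-8 - 23\right) \left(2 - 31\right)}{190527}\right)} = \frac{1}{822543 + \left(86148 \cdot \frac{1}{497122} + 6 \left(-31\right) \left(2 - 31\right) \frac{1}{190527}\right)} = \frac{1}{822543 + \left(\frac{43074}{248561} + 6 \left(-31\right) \left(-29\right) \frac{1}{190527}\right)} = \frac{1}{822543 + \left(\frac{43074}{248561} + 5394 \cdot \frac{1}{190527}\right)} = \frac{1}{822543 + \left(\frac{43074}{248561} + \frac{1798}{63509}\right)} = \frac{1}{822543 + \frac{3182499344}{15785860549}} = \frac{1}{\frac{12984552276055451}{15785860549}} = \frac{15785860549}{12984552276055451}$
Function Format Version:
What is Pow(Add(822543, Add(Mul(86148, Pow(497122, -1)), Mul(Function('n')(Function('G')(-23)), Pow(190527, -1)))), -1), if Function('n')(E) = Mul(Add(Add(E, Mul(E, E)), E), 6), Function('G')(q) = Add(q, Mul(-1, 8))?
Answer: Rational(15785860549, 12984552276055451) ≈ 1.2157e-6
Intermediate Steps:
Function('G')(q) = Add(-8, q) (Function('G')(q) = Add(q, -8) = Add(-8, q))
Function('n')(E) = Add(Mul(6, Pow(E, 2)), Mul(12, E)) (Function('n')(E) = Mul(Add(Add(E, Pow(E, 2)), E), 6) = Mul(Add(Pow(E, 2), Mul(2, E)), 6) = Add(Mul(6, Pow(E, 2)), Mul(12, E)))
Pow(Add(822543, Add(Mul(86148, Pow(497122, -1)), Mul(Function('n')(Function('G')(-23)), Pow(190527, -1)))), -1) = Pow(Add(822543, Add(Mul(86148, Pow(497122, -1)), Mul(Mul(6, Add(-8, -23), Add(2, Add(-8, -23))), Pow(190527, -1)))), -1) = Pow(Add(822543, Add(Mul(86148, Rational(1, 497122)), Mul(Mul(6, -31, Add(2, -31)), Rational(1, 190527)))), -1) = Pow(Add(822543, Add(Rational(43074, 248561), Mul(Mul(6, -31, -29), Rational(1, 190527)))), -1) = Pow(Add(822543, Add(Rational(43074, 248561), Mul(5394, Rational(1, 190527)))), -1) = Pow(Add(822543, Add(Rational(43074, 248561), Rational(1798, 63509))), -1) = Pow(Add(822543, Rational(3182499344, 15785860549)), -1) = Pow(Rational(12984552276055451, 15785860549), -1) = Rational(15785860549, 12984552276055451)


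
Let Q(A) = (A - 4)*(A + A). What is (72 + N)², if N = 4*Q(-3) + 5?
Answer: 60025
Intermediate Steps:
Q(A) = 2*A*(-4 + A) (Q(A) = (-4 + A)*(2*A) = 2*A*(-4 + A))
N = 173 (N = 4*(2*(-3)*(-4 - 3)) + 5 = 4*(2*(-3)*(-7)) + 5 = 4*42 + 5 = 168 + 5 = 173)
(72 + N)² = (72 + 173)² = 245² = 60025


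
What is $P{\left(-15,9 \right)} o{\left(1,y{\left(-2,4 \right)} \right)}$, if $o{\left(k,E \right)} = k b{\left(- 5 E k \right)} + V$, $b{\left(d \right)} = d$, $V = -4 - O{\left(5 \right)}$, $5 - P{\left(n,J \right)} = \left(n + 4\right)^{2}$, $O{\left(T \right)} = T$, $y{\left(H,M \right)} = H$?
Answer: $-116$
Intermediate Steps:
$P{\left(n,J \right)} = 5 - \left(4 + n\right)^{2}$ ($P{\left(n,J \right)} = 5 - \left(n + 4\right)^{2} = 5 - \left(4 + n\right)^{2}$)
$V = -9$ ($V = -4 - 5 = -9$)
$o{\left(k,E \right)} = -9 - 5 E k^{2}$ ($o{\left(k,E \right)} = k - 5 E k - 9 = k \left(- 5 E k\right) - 9 = - 5 E k^{2} - 9 = -9 - 5 E k^{2}$)
$P{\left(-15,9 \right)} o{\left(1,y{\left(-2,4 \right)} \right)} = \left(5 - \left(4 - 15\right)^{2}\right) \left(-9 - - 10 \cdot 1^{2}\right) = \left(5 - \left(-11\right)^{2}\right) \left(-9 - \left(-10\right) 1\right) = \left(5 - 121\right) \left(-9 + 10\right) = \left(5 - 121\right) 1 = \left(-116\right) 1 = -116$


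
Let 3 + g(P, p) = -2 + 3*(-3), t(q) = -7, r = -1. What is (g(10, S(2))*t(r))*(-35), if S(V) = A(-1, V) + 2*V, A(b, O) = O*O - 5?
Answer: -3430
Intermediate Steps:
A(b, O) = -5 + O² (A(b, O) = O² - 5 = -5 + O²)
S(V) = -5 + V² + 2*V (S(V) = (-5 + V²) + 2*V = -5 + V² + 2*V)
g(P, p) = -14 (g(P, p) = -3 + (-2 + 3*(-3)) = -3 + (-2 - 9) = -3 - 11 = -14)
(g(10, S(2))*t(r))*(-35) = -14*(-7)*(-35) = 98*(-35) = -3430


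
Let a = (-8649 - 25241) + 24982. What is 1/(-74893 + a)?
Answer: -1/83801 ≈ -1.1933e-5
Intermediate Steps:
a = -8908 (a = -33890 + 24982 = -8908)
1/(-74893 + a) = 1/(-74893 - 8908) = 1/(-83801) = -1/83801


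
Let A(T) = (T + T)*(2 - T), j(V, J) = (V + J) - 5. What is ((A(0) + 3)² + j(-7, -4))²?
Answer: 49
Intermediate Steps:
j(V, J) = -5 + J + V (j(V, J) = (J + V) - 5 = -5 + J + V)
A(T) = 2*T*(2 - T) (A(T) = (2*T)*(2 - T) = 2*T*(2 - T))
((A(0) + 3)² + j(-7, -4))² = ((2*0*(2 - 1*0) + 3)² + (-5 - 4 - 7))² = ((2*0*(2 + 0) + 3)² - 16)² = ((2*0*2 + 3)² - 16)² = ((0 + 3)² - 16)² = (3² - 16)² = (9 - 16)² = (-7)² = 49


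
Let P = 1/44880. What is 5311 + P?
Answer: 238357681/44880 ≈ 5311.0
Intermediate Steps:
P = 1/44880 ≈ 2.2282e-5
5311 + P = 5311 + 1/44880 = 238357681/44880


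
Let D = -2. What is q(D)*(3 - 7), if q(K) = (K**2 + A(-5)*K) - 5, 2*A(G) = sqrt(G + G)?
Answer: 4 + 4*I*sqrt(10) ≈ 4.0 + 12.649*I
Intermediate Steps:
A(G) = sqrt(2)*sqrt(G)/2 (A(G) = sqrt(G + G)/2 = sqrt(2*G)/2 = (sqrt(2)*sqrt(G))/2 = sqrt(2)*sqrt(G)/2)
q(K) = -5 + K**2 + I*K*sqrt(10)/2 (q(K) = (K**2 + (sqrt(2)*sqrt(-5)/2)*K) - 5 = (K**2 + (sqrt(2)*(I*sqrt(5))/2)*K) - 5 = (K**2 + (I*sqrt(10)/2)*K) - 5 = (K**2 + I*K*sqrt(10)/2) - 5 = -5 + K**2 + I*K*sqrt(10)/2)
q(D)*(3 - 7) = (-5 + (-2)**2 + (1/2)*I*(-2)*sqrt(10))*(3 - 7) = (-5 + 4 - I*sqrt(10))*(-4) = (-1 - I*sqrt(10))*(-4) = 4 + 4*I*sqrt(10)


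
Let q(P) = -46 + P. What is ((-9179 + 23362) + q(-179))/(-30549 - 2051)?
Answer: -6979/16300 ≈ -0.42816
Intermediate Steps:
((-9179 + 23362) + q(-179))/(-30549 - 2051) = ((-9179 + 23362) + (-46 - 179))/(-30549 - 2051) = (14183 - 225)/(-32600) = 13958*(-1/32600) = -6979/16300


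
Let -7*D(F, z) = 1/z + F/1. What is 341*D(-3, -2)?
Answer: 341/2 ≈ 170.50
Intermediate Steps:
D(F, z) = -F/7 - 1/(7*z) (D(F, z) = -(1/z + F/1)/7 = -(1/z + F*1)/7 = -(1/z + F)/7 = -(F + 1/z)/7 = -F/7 - 1/(7*z))
341*D(-3, -2) = 341*((⅐)*(-1 - 1*(-3)*(-2))/(-2)) = 341*((⅐)*(-½)*(-1 - 6)) = 341*((⅐)*(-½)*(-7)) = 341*(½) = 341/2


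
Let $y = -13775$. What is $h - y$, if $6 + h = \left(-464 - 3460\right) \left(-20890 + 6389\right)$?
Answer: $56915693$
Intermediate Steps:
$h = 56901918$ ($h = -6 + \left(-464 - 3460\right) \left(-20890 + 6389\right) = -6 - -56901924 = -6 + 56901924 = 56901918$)
$h - y = 56901918 - -13775 = 56901918 + 13775 = 56915693$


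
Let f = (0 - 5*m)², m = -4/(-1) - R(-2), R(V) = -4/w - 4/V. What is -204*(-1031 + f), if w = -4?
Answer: 205224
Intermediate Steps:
R(V) = 1 - 4/V (R(V) = -4/(-4) - 4/V = -4*(-¼) - 4/V = 1 - 4/V)
m = 1 (m = -4/(-1) - (-4 - 2)/(-2) = -4*(-1) - (-1)*(-6)/2 = 4 - 1*3 = 4 - 3 = 1)
f = 25 (f = (0 - 5*1)² = (0 - 5)² = (-5)² = 25)
-204*(-1031 + f) = -204*(-1031 + 25) = -204*(-1006) = 205224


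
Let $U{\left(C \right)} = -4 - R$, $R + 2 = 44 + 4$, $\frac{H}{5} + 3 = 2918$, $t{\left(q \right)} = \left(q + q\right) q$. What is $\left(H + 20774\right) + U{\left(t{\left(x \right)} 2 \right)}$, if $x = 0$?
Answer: $35299$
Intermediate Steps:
$t{\left(q \right)} = 2 q^{2}$ ($t{\left(q \right)} = 2 q q = 2 q^{2}$)
$H = 14575$ ($H = -15 + 5 \cdot 2918 = -15 + 14590 = 14575$)
$R = 46$ ($R = -2 + \left(44 + 4\right) = -2 + 48 = 46$)
$U{\left(C \right)} = -50$ ($U{\left(C \right)} = -4 - 46 = -50$)
$\left(H + 20774\right) + U{\left(t{\left(x \right)} 2 \right)} = \left(14575 + 20774\right) - 50 = 35349 - 50 = 35299$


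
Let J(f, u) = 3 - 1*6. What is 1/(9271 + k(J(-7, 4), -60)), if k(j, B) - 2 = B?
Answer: 1/9213 ≈ 0.00010854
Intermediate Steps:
J(f, u) = -3 (J(f, u) = 3 - 6 = -3)
k(j, B) = 2 + B
1/(9271 + k(J(-7, 4), -60)) = 1/(9271 + (2 - 60)) = 1/(9271 - 58) = 1/9213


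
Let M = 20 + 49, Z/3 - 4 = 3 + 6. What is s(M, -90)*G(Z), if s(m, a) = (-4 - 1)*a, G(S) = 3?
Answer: 1350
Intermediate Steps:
Z = 39 (Z = 12 + 3*(3 + 6) = 12 + 3*9 = 12 + 27 = 39)
M = 69
s(m, a) = -5*a
s(M, -90)*G(Z) = -5*(-90)*3 = 450*3 = 1350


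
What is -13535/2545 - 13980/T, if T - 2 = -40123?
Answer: -101491727/20421589 ≈ -4.9698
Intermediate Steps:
T = -40121 (T = 2 - 40123 = -40121)
-13535/2545 - 13980/T = -13535/2545 - 13980/(-40121) = -13535*1/2545 - 13980*(-1/40121) = -2707/509 + 13980/40121 = -101491727/20421589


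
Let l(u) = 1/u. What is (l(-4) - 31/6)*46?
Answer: -1495/6 ≈ -249.17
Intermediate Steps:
(l(-4) - 31/6)*46 = (1/(-4) - 31/6)*46 = (-¼ - 31*⅙)*46 = (-¼ - 31/6)*46 = -65/12*46 = -1495/6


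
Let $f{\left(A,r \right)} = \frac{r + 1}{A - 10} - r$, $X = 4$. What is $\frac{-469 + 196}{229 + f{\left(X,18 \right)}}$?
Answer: $- \frac{1638}{1247} \approx -1.3136$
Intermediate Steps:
$f{\left(A,r \right)} = - r + \frac{1 + r}{-10 + A}$ ($f{\left(A,r \right)} = \frac{1 + r}{-10 + A} - r = - r + \frac{1 + r}{-10 + A}$)
$\frac{-469 + 196}{229 + f{\left(X,18 \right)}} = \frac{-469 + 196}{229 + \frac{1 + 11 \cdot 18 - 4 \cdot 18}{-10 + 4}} = - \frac{273}{229 + \frac{1 + 198 - 72}{-6}} = - \frac{273}{229 - \frac{127}{6}} = - \frac{273}{\frac{1247}{6}} = \left(-273\right) \frac{6}{1247} = - \frac{1638}{1247}$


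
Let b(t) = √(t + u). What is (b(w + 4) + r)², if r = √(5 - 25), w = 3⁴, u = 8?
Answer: 73 + 4*I*√465 ≈ 73.0 + 86.255*I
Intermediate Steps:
w = 81
b(t) = √(8 + t) (b(t) = √(t + 8) = √(8 + t))
r = 2*I*√5 (r = √(-20) = 2*I*√5 ≈ 4.4721*I)
(b(w + 4) + r)² = (√(8 + (81 + 4)) + 2*I*√5)² = (√(8 + 85) + 2*I*√5)² = (√93 + 2*I*√5)²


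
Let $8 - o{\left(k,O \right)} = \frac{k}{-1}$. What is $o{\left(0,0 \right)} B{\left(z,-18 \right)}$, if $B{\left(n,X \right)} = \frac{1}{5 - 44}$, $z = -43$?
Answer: $- \frac{8}{39} \approx -0.20513$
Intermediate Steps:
$o{\left(k,O \right)} = 8 + k$ ($o{\left(k,O \right)} = 8 - \frac{k}{-1} = 8 - k \left(-1\right) = 8 - - k = 8 + k$)
$B{\left(n,X \right)} = - \frac{1}{39}$ ($B{\left(n,X \right)} = \frac{1}{-39} = - \frac{1}{39}$)
$o{\left(0,0 \right)} B{\left(z,-18 \right)} = \left(8 + 0\right) \left(- \frac{1}{39}\right) = 8 \left(- \frac{1}{39}\right) = - \frac{8}{39}$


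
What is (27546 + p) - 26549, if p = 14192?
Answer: 15189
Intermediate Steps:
(27546 + p) - 26549 = (27546 + 14192) - 26549 = 41738 - 26549 = 15189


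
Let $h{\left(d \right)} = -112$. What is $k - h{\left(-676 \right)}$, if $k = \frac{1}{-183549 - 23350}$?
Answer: $\frac{23172687}{206899} \approx 112.0$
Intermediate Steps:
$k = - \frac{1}{206899}$ ($k = \frac{1}{-206899} = - \frac{1}{206899} \approx -4.8333 \cdot 10^{-6}$)
$k - h{\left(-676 \right)} = - \frac{1}{206899} - -112 = - \frac{1}{206899} + 112 = \frac{23172687}{206899}$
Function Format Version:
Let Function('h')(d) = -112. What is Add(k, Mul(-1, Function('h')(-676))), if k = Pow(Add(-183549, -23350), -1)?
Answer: Rational(23172687, 206899) ≈ 112.00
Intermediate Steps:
k = Rational(-1, 206899) (k = Pow(-206899, -1) = Rational(-1, 206899) ≈ -4.8333e-6)
Add(k, Mul(-1, Function('h')(-676))) = Add(Rational(-1, 206899), Mul(-1, -112)) = Add(Rational(-1, 206899), 112) = Rational(23172687, 206899)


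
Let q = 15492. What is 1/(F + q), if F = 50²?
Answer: 1/17992 ≈ 5.5580e-5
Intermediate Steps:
F = 2500
1/(F + q) = 1/(2500 + 15492) = 1/17992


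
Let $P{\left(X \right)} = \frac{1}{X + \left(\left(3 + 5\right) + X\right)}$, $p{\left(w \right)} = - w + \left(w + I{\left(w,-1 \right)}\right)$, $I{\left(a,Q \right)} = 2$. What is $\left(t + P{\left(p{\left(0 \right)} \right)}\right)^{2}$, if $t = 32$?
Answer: $\frac{148225}{144} \approx 1029.3$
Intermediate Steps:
$p{\left(w \right)} = 2$ ($p{\left(w \right)} = - w + \left(w + 2\right) = - w + \left(2 + w\right) = 2$)
$P{\left(X \right)} = \frac{1}{8 + 2 X}$ ($P{\left(X \right)} = \frac{1}{X + \left(8 + X\right)} = \frac{1}{8 + 2 X}$)
$\left(t + P{\left(p{\left(0 \right)} \right)}\right)^{2} = \left(32 + \frac{1}{2 \left(4 + 2\right)}\right)^{2} = \left(32 + \frac{1}{2 \cdot 6}\right)^{2} = \left(32 + \frac{1}{2} \cdot \frac{1}{6}\right)^{2} = \left(32 + \frac{1}{12}\right)^{2} = \left(\frac{385}{12}\right)^{2} = \frac{148225}{144}$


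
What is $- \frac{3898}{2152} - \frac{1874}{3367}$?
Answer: $- \frac{8578707}{3622892} \approx -2.3679$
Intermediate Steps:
$- \frac{3898}{2152} - \frac{1874}{3367} = \left(-3898\right) \frac{1}{2152} - \frac{1874}{3367} = - \frac{1949}{1076} - \frac{1874}{3367} = - \frac{8578707}{3622892}$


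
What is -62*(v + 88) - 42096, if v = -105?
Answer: -41042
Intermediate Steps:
-62*(v + 88) - 42096 = -62*(-105 + 88) - 42096 = -62*(-17) - 42096 = 1054 - 42096 = -41042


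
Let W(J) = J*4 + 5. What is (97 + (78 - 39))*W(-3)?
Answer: -952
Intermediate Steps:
W(J) = 5 + 4*J (W(J) = 4*J + 5 = 5 + 4*J)
(97 + (78 - 39))*W(-3) = (97 + (78 - 39))*(5 + 4*(-3)) = (97 + 39)*(5 - 12) = 136*(-7) = -952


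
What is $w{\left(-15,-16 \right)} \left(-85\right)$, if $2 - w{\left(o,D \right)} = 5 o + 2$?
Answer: $-6375$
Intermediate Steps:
$w{\left(o,D \right)} = - 5 o$ ($w{\left(o,D \right)} = 2 - \left(5 o + 2\right) = 2 - \left(2 + 5 o\right) = - 5 o$)
$w{\left(-15,-16 \right)} \left(-85\right) = \left(-5\right) \left(-15\right) \left(-85\right) = 75 \left(-85\right) = -6375$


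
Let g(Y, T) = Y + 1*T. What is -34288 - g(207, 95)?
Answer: -34590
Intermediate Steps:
g(Y, T) = T + Y (g(Y, T) = Y + T = T + Y)
-34288 - g(207, 95) = -34288 - (95 + 207) = -34288 - 1*302 = -34288 - 302 = -34590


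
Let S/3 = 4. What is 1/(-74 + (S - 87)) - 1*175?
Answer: -26076/149 ≈ -175.01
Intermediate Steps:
S = 12 (S = 3*4 = 12)
1/(-74 + (S - 87)) - 1*175 = 1/(-74 + (12 - 87)) - 1*175 = 1/(-74 - 75) - 175 = 1/(-149) - 175 = -1/149 - 175 = -26076/149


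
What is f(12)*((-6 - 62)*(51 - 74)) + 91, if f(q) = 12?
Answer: 18859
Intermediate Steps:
f(12)*((-6 - 62)*(51 - 74)) + 91 = 12*((-6 - 62)*(51 - 74)) + 91 = 12*(-68*(-23)) + 91 = 12*1564 + 91 = 18768 + 91 = 18859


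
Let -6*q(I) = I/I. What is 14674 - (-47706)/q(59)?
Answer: -271562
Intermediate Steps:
q(I) = -⅙ (q(I) = -I/(6*I) = -⅙*1 = -⅙)
14674 - (-47706)/q(59) = 14674 - (-47706)/(-⅙) = 14674 - (-47706)*(-6) = 14674 - 1*286236 = 14674 - 286236 = -271562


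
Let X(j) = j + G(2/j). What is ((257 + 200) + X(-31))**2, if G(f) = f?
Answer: 174345616/961 ≈ 1.8142e+5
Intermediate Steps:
X(j) = j + 2/j
((257 + 200) + X(-31))**2 = ((257 + 200) + (-31 + 2/(-31)))**2 = (457 + (-31 + 2*(-1/31)))**2 = (457 + (-31 - 2/31))**2 = (457 - 963/31)**2 = (13204/31)**2 = 174345616/961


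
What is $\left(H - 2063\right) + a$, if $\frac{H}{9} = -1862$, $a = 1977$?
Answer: $-16844$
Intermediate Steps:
$H = -16758$ ($H = 9 \left(-1862\right) = -16758$)
$\left(H - 2063\right) + a = \left(-16758 - 2063\right) + 1977 = -18821 + 1977 = -16844$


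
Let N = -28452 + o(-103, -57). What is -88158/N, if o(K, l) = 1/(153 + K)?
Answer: 4407900/1422599 ≈ 3.0985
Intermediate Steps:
N = -1422599/50 (N = -28452 + 1/(153 - 103) = -28452 + 1/50 = -1422599/50 ≈ -28452.)
-88158/N = -88158/(-1422599/50) = -88158*(-50/1422599) = 4407900/1422599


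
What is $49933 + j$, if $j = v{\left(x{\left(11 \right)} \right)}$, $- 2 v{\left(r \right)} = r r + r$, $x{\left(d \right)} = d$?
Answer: $49867$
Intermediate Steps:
$v{\left(r \right)} = - \frac{r}{2} - \frac{r^{2}}{2}$ ($v{\left(r \right)} = - \frac{r r + r}{2} = - \frac{r^{2} + r}{2} = - \frac{r + r^{2}}{2} = - \frac{r}{2} - \frac{r^{2}}{2}$)
$j = -66$ ($j = \left(- \frac{1}{2}\right) 11 \left(1 + 11\right) = \left(- \frac{1}{2}\right) 11 \cdot 12 = -66$)
$49933 + j = 49933 - 66 = 49867$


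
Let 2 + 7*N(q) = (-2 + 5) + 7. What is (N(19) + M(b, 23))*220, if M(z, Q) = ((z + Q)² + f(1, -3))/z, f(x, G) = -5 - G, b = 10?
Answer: 169158/7 ≈ 24165.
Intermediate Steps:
N(q) = 8/7 (N(q) = -2/7 + ((-2 + 5) + 7)/7 = -2/7 + (3 + 7)/7 = -2/7 + (⅐)*10 = -2/7 + 10/7 = 8/7)
M(z, Q) = (-2 + (Q + z)²)/z (M(z, Q) = ((z + Q)² + (-5 - 1*(-3)))/z = ((Q + z)² + (-5 + 3))/z = ((Q + z)² - 2)/z = (-2 + (Q + z)²)/z)
(N(19) + M(b, 23))*220 = (8/7 + (-2 + (23 + 10)²)/10)*220 = (8/7 + (-2 + 33²)/10)*220 = (8/7 + (-2 + 1089)/10)*220 = (8/7 + (⅒)*1087)*220 = (8/7 + 1087/10)*220 = (7689/70)*220 = 169158/7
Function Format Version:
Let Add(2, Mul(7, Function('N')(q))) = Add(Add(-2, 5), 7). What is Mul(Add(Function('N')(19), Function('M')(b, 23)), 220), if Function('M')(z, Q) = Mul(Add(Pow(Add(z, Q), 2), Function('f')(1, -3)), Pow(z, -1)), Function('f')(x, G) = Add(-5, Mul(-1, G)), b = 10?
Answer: Rational(169158, 7) ≈ 24165.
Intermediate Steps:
Function('N')(q) = Rational(8, 7) (Function('N')(q) = Add(Rational(-2, 7), Mul(Rational(1, 7), Add(Add(-2, 5), 7))) = Add(Rational(-2, 7), Mul(Rational(1, 7), Add(3, 7))) = Add(Rational(-2, 7), Mul(Rational(1, 7), 10)) = Add(Rational(-2, 7), Rational(10, 7)) = Rational(8, 7))
Function('M')(z, Q) = Mul(Pow(z, -1), Add(-2, Pow(Add(Q, z), 2))) (Function('M')(z, Q) = Mul(Add(Pow(Add(z, Q), 2), Add(-5, Mul(-1, -3))), Pow(z, -1)) = Mul(Add(Pow(Add(Q, z), 2), Add(-5, 3)), Pow(z, -1)) = Mul(Add(Pow(Add(Q, z), 2), -2), Pow(z, -1)) = Mul(Add(-2, Pow(Add(Q, z), 2)), Pow(z, -1)) = Mul(Pow(z, -1), Add(-2, Pow(Add(Q, z), 2))))
Mul(Add(Function('N')(19), Function('M')(b, 23)), 220) = Mul(Add(Rational(8, 7), Mul(Pow(10, -1), Add(-2, Pow(Add(23, 10), 2)))), 220) = Mul(Add(Rational(8, 7), Mul(Rational(1, 10), Add(-2, Pow(33, 2)))), 220) = Mul(Add(Rational(8, 7), Mul(Rational(1, 10), Add(-2, 1089))), 220) = Mul(Add(Rational(8, 7), Mul(Rational(1, 10), 1087)), 220) = Mul(Add(Rational(8, 7), Rational(1087, 10)), 220) = Mul(Rational(7689, 70), 220) = Rational(169158, 7)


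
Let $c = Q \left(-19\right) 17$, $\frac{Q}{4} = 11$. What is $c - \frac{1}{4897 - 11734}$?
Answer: $- \frac{97167443}{6837} \approx -14212.0$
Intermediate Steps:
$Q = 44$ ($Q = 4 \cdot 11 = 44$)
$c = -14212$ ($c = 44 \left(-19\right) 17 = \left(-836\right) 17 = -14212$)
$c - \frac{1}{4897 - 11734} = -14212 - \frac{1}{4897 - 11734} = -14212 - \frac{1}{-6837} = -14212 - - \frac{1}{6837} = -14212 + \frac{1}{6837} = - \frac{97167443}{6837}$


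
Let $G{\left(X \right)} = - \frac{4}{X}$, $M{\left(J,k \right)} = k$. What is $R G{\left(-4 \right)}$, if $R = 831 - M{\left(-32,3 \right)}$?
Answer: $828$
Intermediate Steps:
$R = 828$ ($R = 831 - 3 = 828$)
$R G{\left(-4 \right)} = 828 \left(- \frac{4}{-4}\right) = 828 \left(\left(-4\right) \left(- \frac{1}{4}\right)\right) = 828 \cdot 1 = 828$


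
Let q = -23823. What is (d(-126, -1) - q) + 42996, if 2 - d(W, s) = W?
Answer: 66947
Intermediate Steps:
d(W, s) = 2 - W
(d(-126, -1) - q) + 42996 = ((2 - 1*(-126)) - 1*(-23823)) + 42996 = ((2 + 126) + 23823) + 42996 = (128 + 23823) + 42996 = 23951 + 42996 = 66947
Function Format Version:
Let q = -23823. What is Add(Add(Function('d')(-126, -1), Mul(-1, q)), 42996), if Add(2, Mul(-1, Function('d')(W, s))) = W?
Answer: 66947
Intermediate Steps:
Function('d')(W, s) = Add(2, Mul(-1, W))
Add(Add(Function('d')(-126, -1), Mul(-1, q)), 42996) = Add(Add(Add(2, Mul(-1, -126)), Mul(-1, -23823)), 42996) = Add(Add(Add(2, 126), 23823), 42996) = Add(Add(128, 23823), 42996) = Add(23951, 42996) = 66947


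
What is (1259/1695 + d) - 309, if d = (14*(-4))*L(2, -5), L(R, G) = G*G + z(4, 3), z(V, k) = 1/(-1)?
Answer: -2800576/1695 ≈ -1652.3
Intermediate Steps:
z(V, k) = -1
L(R, G) = -1 + G² (L(R, G) = G*G - 1 = G² - 1 = -1 + G²)
d = -1344 (d = (14*(-4))*(-1 + (-5)²) = -56*(-1 + 25) = -56*24 = -1344)
(1259/1695 + d) - 309 = (1259/1695 - 1344) - 309 = -2276821/1695 - 309 = -2800576/1695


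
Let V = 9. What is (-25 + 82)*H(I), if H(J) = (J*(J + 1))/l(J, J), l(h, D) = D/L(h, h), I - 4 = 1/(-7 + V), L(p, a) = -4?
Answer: -1254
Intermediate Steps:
I = 9/2 (I = 4 + 1/(-7 + 9) = 4 + 1/2 = 4 + ½ = 9/2 ≈ 4.5000)
l(h, D) = -D/4 (l(h, D) = D/(-4) = D*(-¼) = -D/4)
H(J) = -4 - 4*J (H(J) = (J*(J + 1))/((-J/4)) = (J*(1 + J))*(-4/J) = -4 - 4*J)
(-25 + 82)*H(I) = (-25 + 82)*(-4 - 4*9/2) = 57*(-4 - 18) = 57*(-22) = -1254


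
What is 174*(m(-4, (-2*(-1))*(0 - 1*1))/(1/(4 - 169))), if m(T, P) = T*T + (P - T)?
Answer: -516780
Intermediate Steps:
m(T, P) = P + T**2 - T (m(T, P) = T**2 + (P - T) = P + T**2 - T)
174*(m(-4, (-2*(-1))*(0 - 1*1))/(1/(4 - 169))) = 174*(((-2*(-1))*(0 - 1*1) + (-4)**2 - 1*(-4))/(1/(4 - 169))) = 174*((2*(0 - 1) + 16 + 4)/(1/(-165))) = 174*((2*(-1) + 16 + 4)/(-1/165)) = 174*((-2 + 16 + 4)*(-165)) = 174*(18*(-165)) = 174*(-2970) = -516780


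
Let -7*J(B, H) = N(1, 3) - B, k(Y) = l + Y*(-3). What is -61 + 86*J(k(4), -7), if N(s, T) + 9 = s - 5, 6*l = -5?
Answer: -1238/21 ≈ -58.952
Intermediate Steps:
l = -5/6 (l = (1/6)*(-5) = -5/6 ≈ -0.83333)
N(s, T) = -14 + s (N(s, T) = -9 + (s - 5) = -9 + (-5 + s) = -14 + s)
k(Y) = -5/6 - 3*Y (k(Y) = -5/6 + Y*(-3) = -5/6 - 3*Y)
J(B, H) = 13/7 + B/7 (J(B, H) = -((-14 + 1) - B)/7 = -(-13 - B)/7 = 13/7 + B/7)
-61 + 86*J(k(4), -7) = -61 + 86*(13/7 + (-5/6 - 3*4)/7) = -61 + 86*(13/7 + (-5/6 - 12)/7) = -61 + 86*(13/7 + (1/7)*(-77/6)) = -61 + 86*(13/7 - 11/6) = -61 + 86*(1/42) = -61 + 43/21 = -1238/21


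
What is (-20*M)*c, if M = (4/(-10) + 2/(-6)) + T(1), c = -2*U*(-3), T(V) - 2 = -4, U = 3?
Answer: 984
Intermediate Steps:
T(V) = -2 (T(V) = 2 - 4 = -2)
c = 18 (c = -2*3*(-3) = -6*(-3) = 18)
M = -41/15 (M = (4/(-10) + 2/(-6)) - 2 = (4*(-⅒) + 2*(-⅙)) - 2 = (-⅖ - ⅓) - 2 = -11/15 - 2 = -41/15 ≈ -2.7333)
(-20*M)*c = -20*(-41/15)*18 = (164/3)*18 = 984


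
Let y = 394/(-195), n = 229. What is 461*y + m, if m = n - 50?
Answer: -146729/195 ≈ -752.46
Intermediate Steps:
y = -394/195 (y = 394*(-1/195) = -394/195 ≈ -2.0205)
m = 179 (m = 229 - 50 = 179)
461*y + m = 461*(-394/195) + 179 = -181634/195 + 179 = -146729/195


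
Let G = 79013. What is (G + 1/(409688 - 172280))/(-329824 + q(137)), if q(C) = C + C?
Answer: -3751663661/15647561280 ≈ -0.23976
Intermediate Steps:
q(C) = 2*C
(G + 1/(409688 - 172280))/(-329824 + q(137)) = (79013 + 1/(409688 - 172280))/(-329824 + 2*137) = (79013 + 1/237408)/(-329824 + 274) = (79013 + 1/237408)/(-329550) = (18758318305/237408)*(-1/329550) = -3751663661/15647561280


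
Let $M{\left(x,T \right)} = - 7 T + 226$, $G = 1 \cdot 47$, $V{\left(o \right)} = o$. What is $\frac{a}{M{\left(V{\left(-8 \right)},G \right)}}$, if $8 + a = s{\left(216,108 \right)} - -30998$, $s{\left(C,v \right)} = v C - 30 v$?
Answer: $- \frac{51078}{103} \approx -495.9$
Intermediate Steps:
$s{\left(C,v \right)} = - 30 v + C v$ ($s{\left(C,v \right)} = C v - 30 v = - 30 v + C v$)
$G = 47$
$M{\left(x,T \right)} = 226 - 7 T$
$a = 51078$ ($a = -8 + \left(108 \left(-30 + 216\right) - -30998\right) = -8 + \left(108 \cdot 186 + 30998\right) = -8 + \left(20088 + 30998\right) = -8 + 51086 = 51078$)
$\frac{a}{M{\left(V{\left(-8 \right)},G \right)}} = \frac{51078}{226 - 329} = \frac{51078}{-103} = 51078 \left(- \frac{1}{103}\right) = - \frac{51078}{103}$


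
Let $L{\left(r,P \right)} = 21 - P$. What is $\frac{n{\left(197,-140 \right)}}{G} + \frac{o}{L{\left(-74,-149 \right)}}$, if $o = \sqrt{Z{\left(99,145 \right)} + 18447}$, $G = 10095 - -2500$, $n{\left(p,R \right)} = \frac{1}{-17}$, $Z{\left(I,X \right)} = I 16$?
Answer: $- \frac{1}{214115} + \frac{\sqrt{20031}}{170} \approx 0.83253$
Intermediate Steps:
$Z{\left(I,X \right)} = 16 I$
$n{\left(p,R \right)} = - \frac{1}{17}$
$G = 12595$ ($G = 10095 + 2500 = 12595$)
$o = \sqrt{20031}$ ($o = \sqrt{16 \cdot 99 + 18447} = \sqrt{1584 + 18447} = \sqrt{20031} \approx 141.53$)
$\frac{n{\left(197,-140 \right)}}{G} + \frac{o}{L{\left(-74,-149 \right)}} = - \frac{1}{17 \cdot 12595} + \frac{\sqrt{20031}}{21 - -149} = \left(- \frac{1}{17}\right) \frac{1}{12595} + \frac{\sqrt{20031}}{21 + 149} = - \frac{1}{214115} + \frac{\sqrt{20031}}{170}$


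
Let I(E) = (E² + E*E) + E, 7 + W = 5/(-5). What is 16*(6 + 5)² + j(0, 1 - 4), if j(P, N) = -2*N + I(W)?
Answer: 2062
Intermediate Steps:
W = -8 (W = -7 + 5/(-5) = -7 + 5*(-⅕) = -7 - 1 = -8)
I(E) = E + 2*E² (I(E) = (E² + E²) + E = 2*E² + E = E + 2*E²)
j(P, N) = 120 - 2*N (j(P, N) = -2*N - 8*(1 + 2*(-8)) = -2*N - 8*(1 - 16) = -2*N - 8*(-15) = -2*N + 120 = 120 - 2*N)
16*(6 + 5)² + j(0, 1 - 4) = 16*(6 + 5)² + (120 - 2*(1 - 4)) = 16*11² + (120 - 2*(-3)) = 16*121 + (120 + 6) = 1936 + 126 = 2062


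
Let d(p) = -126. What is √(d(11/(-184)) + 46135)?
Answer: √46009 ≈ 214.50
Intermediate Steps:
√(d(11/(-184)) + 46135) = √(-126 + 46135) = √46009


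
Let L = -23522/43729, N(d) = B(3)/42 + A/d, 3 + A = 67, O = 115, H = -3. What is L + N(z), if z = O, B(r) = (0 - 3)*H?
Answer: 2342467/10057670 ≈ 0.23290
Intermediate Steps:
B(r) = 9 (B(r) = (0 - 3)*(-3) = -3*(-3) = 9)
A = 64 (A = -3 + 67 = 64)
z = 115
N(d) = 3/14 + 64/d (N(d) = 9/42 + 64/d = 9*(1/42) + 64/d = 3/14 + 64/d)
L = -23522/43729 (L = -23522*1/43729 = -23522/43729 ≈ -0.53790)
L + N(z) = -23522/43729 + (3/14 + 64/115) = -23522/43729 + 1241/1610 = 2342467/10057670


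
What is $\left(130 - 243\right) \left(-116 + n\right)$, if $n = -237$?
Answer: $39889$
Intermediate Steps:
$\left(130 - 243\right) \left(-116 + n\right) = \left(130 - 243\right) \left(-116 - 237\right) = \left(130 - 243\right) \left(-353\right) = \left(-113\right) \left(-353\right) = 39889$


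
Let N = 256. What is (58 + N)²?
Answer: 98596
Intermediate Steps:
(58 + N)² = (58 + 256)² = 314² = 98596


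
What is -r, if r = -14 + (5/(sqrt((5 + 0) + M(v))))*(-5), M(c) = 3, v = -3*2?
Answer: 14 + 25*sqrt(2)/4 ≈ 22.839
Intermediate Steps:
v = -6
r = -14 - 25*sqrt(2)/4 (r = -14 + (5/(sqrt((5 + 0) + 3)))*(-5) = -14 + (5/(sqrt(5 + 3)))*(-5) = -14 + (5/(sqrt(8)))*(-5) = -14 + (5/((2*sqrt(2))))*(-5) = -14 + (5*(sqrt(2)/4))*(-5) = -14 + (5*sqrt(2)/4)*(-5) = -14 - 25*sqrt(2)/4 ≈ -22.839)
-r = -(-14 - 25*sqrt(2)/4) = 14 + 25*sqrt(2)/4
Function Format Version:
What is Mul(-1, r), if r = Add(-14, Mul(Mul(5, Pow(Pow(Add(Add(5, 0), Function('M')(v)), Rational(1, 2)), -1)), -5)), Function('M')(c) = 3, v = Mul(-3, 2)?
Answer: Add(14, Mul(Rational(25, 4), Pow(2, Rational(1, 2)))) ≈ 22.839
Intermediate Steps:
v = -6
r = Add(-14, Mul(Rational(-25, 4), Pow(2, Rational(1, 2)))) (r = Add(-14, Mul(Mul(5, Pow(Pow(Add(Add(5, 0), 3), Rational(1, 2)), -1)), -5)) = Add(-14, Mul(Mul(5, Pow(Pow(Add(5, 3), Rational(1, 2)), -1)), -5)) = Add(-14, Mul(Mul(5, Pow(Pow(8, Rational(1, 2)), -1)), -5)) = Add(-14, Mul(Mul(5, Pow(Mul(2, Pow(2, Rational(1, 2))), -1)), -5)) = Add(-14, Mul(Mul(5, Mul(Rational(1, 4), Pow(2, Rational(1, 2)))), -5)) = Add(-14, Mul(Mul(Rational(5, 4), Pow(2, Rational(1, 2))), -5)) = Add(-14, Mul(Rational(-25, 4), Pow(2, Rational(1, 2)))) ≈ -22.839)
Mul(-1, r) = Mul(-1, Add(-14, Mul(Rational(-25, 4), Pow(2, Rational(1, 2))))) = Add(14, Mul(Rational(25, 4), Pow(2, Rational(1, 2))))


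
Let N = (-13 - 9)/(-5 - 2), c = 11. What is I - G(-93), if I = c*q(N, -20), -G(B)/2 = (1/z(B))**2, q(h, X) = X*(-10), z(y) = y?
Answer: 19027802/8649 ≈ 2200.0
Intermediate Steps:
N = 22/7 (N = -22/(-7) = -22*(-1/7) = 22/7 ≈ 3.1429)
q(h, X) = -10*X
G(B) = -2/B**2
I = 2200 (I = 11*(-10*(-20)) = 11*200 = 2200)
I - G(-93) = 2200 - (-2)/(-93)**2 = 2200 - (-2)/8649 = 2200 - 1*(-2/8649) = 2200 + 2/8649 = 19027802/8649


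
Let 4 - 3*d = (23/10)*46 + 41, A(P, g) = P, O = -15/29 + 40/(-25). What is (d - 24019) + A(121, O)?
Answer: -119728/5 ≈ -23946.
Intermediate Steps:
O = -307/145 (O = -15*1/29 + 40*(-1/25) = -15/29 - 8/5 = -307/145 ≈ -2.1172)
d = -238/5 (d = 4/3 - ((23/10)*46 + 41)/3 = 4/3 - (529/5 + 41)/3 = 4/3 - 1/3*734/5 = 4/3 - 734/15 = -238/5 ≈ -47.600)
(d - 24019) + A(121, O) = (-238/5 - 24019) + 121 = -120333/5 + 121 = -119728/5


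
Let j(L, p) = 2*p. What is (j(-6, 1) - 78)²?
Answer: 5776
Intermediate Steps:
(j(-6, 1) - 78)² = (2*1 - 78)² = (2 - 78)² = (-76)² = 5776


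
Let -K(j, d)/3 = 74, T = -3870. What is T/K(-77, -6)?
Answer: 645/37 ≈ 17.432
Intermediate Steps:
K(j, d) = -222 (K(j, d) = -3*74 = -222)
T/K(-77, -6) = -3870/(-222) = -3870*(-1/222) = 645/37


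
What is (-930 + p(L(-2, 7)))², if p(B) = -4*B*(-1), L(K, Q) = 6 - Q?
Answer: 872356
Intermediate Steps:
p(B) = 4*B
(-930 + p(L(-2, 7)))² = (-930 + 4*(6 - 1*7))² = (-930 + 4*(6 - 7))² = (-930 + 4*(-1))² = (-930 - 4)² = (-934)² = 872356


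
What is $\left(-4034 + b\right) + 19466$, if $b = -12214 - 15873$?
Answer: $-12655$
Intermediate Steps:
$b = -28087$
$\left(-4034 + b\right) + 19466 = \left(-4034 - 28087\right) + 19466 = -32121 + 19466 = -12655$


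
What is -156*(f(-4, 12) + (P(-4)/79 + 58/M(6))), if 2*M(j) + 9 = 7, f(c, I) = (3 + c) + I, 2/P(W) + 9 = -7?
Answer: 1158495/158 ≈ 7332.3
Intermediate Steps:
P(W) = -1/8 (P(W) = 2/(-9 - 7) = 2/(-16) = 2*(-1/16) = -1/8)
f(c, I) = 3 + I + c
M(j) = -1 (M(j) = -9/2 + (1/2)*7 = -9/2 + 7/2 = -1)
-156*(f(-4, 12) + (P(-4)/79 + 58/M(6))) = -156*((3 + 12 - 4) + (-1/8/79 + 58/(-1))) = -156*(11 + (-1/8*1/79 + 58*(-1))) = -156*(11 + (-1/632 - 58)) = -156*(11 - 36657/632) = -156*(-29705/632) = 1158495/158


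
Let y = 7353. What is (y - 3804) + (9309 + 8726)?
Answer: 21584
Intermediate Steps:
(y - 3804) + (9309 + 8726) = (7353 - 3804) + (9309 + 8726) = 3549 + 18035 = 21584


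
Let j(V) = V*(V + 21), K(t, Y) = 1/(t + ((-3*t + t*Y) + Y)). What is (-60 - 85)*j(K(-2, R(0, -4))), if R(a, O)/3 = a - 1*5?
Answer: -58000/361 ≈ -160.66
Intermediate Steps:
R(a, O) = -15 + 3*a (R(a, O) = 3*(a - 1*5) = 3*(a - 5) = 3*(-5 + a) = -15 + 3*a)
K(t, Y) = 1/(Y - 2*t + Y*t) (K(t, Y) = 1/(t + ((-3*t + Y*t) + Y)) = 1/(t + (Y - 3*t + Y*t)) = 1/(Y - 2*t + Y*t))
j(V) = V*(21 + V)
(-60 - 85)*j(K(-2, R(0, -4))) = (-60 - 85)*((21 + 1/((-15 + 3*0) - 2*(-2) + (-15 + 3*0)*(-2)))/((-15 + 3*0) - 2*(-2) + (-15 + 3*0)*(-2))) = -145*(21 + 1/((-15 + 0) + 4 + (-15 + 0)*(-2)))/((-15 + 0) + 4 + (-15 + 0)*(-2)) = -145*(21 + 1/(-15 + 4 - 15*(-2)))/(-15 + 4 - 15*(-2)) = -145*(21 + 1/(-15 + 4 + 30))/(-15 + 4 + 30) = -145*(21 + 1/19)/19 = -145*400/(19*19) = -145*400/361 = -58000/361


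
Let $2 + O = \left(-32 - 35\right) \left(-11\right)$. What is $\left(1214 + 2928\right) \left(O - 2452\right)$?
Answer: $-7111814$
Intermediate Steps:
$O = 735$ ($O = -2 + \left(-32 - 35\right) \left(-11\right) = -2 - -737 = -2 + 737 = 735$)
$\left(1214 + 2928\right) \left(O - 2452\right) = \left(1214 + 2928\right) \left(735 - 2452\right) = 4142 \left(-1717\right) = -7111814$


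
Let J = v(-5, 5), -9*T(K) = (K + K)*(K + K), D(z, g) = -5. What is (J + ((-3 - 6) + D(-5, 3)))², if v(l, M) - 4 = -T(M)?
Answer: 100/81 ≈ 1.2346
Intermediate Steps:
T(K) = -4*K²/9 (T(K) = -(K + K)*(K + K)/9 = -2*K*2*K/9 = -4*K²/9)
v(l, M) = 4 + 4*M²/9 (v(l, M) = 4 - (-4)*M²/9 = 4 + 4*M²/9)
J = 136/9 (J = 4 + (4/9)*5² = 4 + (4/9)*25 = 4 + 100/9 = 136/9 ≈ 15.111)
(J + ((-3 - 6) + D(-5, 3)))² = (136/9 + ((-3 - 6) - 5))² = (136/9 + (-9 - 5))² = (136/9 - 14)² = (10/9)² = 100/81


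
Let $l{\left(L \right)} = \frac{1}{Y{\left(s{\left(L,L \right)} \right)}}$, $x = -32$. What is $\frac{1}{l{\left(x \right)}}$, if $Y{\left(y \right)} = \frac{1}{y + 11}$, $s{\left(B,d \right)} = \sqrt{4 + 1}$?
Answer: $\frac{11}{116} - \frac{\sqrt{5}}{116} \approx 0.075551$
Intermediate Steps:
$s{\left(B,d \right)} = \sqrt{5}$
$Y{\left(y \right)} = \frac{1}{11 + y}$
$l{\left(L \right)} = 11 + \sqrt{5}$ ($l{\left(L \right)} = \frac{1}{\frac{1}{11 + \sqrt{5}}} = 11 + \sqrt{5}$)
$\frac{1}{l{\left(x \right)}} = \frac{1}{11 + \sqrt{5}}$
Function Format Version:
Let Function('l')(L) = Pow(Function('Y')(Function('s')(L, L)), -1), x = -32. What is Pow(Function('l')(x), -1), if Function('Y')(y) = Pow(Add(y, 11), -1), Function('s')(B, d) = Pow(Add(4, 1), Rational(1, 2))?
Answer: Add(Rational(11, 116), Mul(Rational(-1, 116), Pow(5, Rational(1, 2)))) ≈ 0.075551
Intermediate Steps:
Function('s')(B, d) = Pow(5, Rational(1, 2))
Function('Y')(y) = Pow(Add(11, y), -1)
Function('l')(L) = Add(11, Pow(5, Rational(1, 2))) (Function('l')(L) = Pow(Pow(Add(11, Pow(5, Rational(1, 2))), -1), -1) = Add(11, Pow(5, Rational(1, 2))))
Pow(Function('l')(x), -1) = Pow(Add(11, Pow(5, Rational(1, 2))), -1)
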